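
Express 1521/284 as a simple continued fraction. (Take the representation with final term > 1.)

1521 = 5·284 + 101
284 = 2·101 + 82
101 = 1·82 + 19
82 = 4·19 + 6
19 = 3·6 + 1
6 = 6·1 + 0  (stop)
So 1521/284 = [5; 2, 1, 4, 3, 6].

[5; 2, 1, 4, 3, 6]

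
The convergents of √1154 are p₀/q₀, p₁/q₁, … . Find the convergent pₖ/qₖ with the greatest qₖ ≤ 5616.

√1154 = [33; 1, 32, 1, 66, …] (period length 4).
Convergents:
  p_0/q_0 = 33/1
  p_1/q_1 = 34/1
  p_2/q_2 = 1121/33
  p_3/q_3 = 1155/34
  p_4/q_4 = 77351/2277
  p_5/q_5 = 78506/2311
  p_6/q_6 = 2589543/76229
q_5 = 2311 ≤ 5616 < 76229 = q_6, so the answer is 78506/2311.

78506/2311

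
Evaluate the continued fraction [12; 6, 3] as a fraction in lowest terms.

231/19

Fold from the inside: start with 3/1.
  6 + 1/3 = 19/3
  12 + 3/19 = 231/19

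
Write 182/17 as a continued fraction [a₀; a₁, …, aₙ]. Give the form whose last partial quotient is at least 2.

[10; 1, 2, 2, 2]

182 = 10·17 + 12
17 = 1·12 + 5
12 = 2·5 + 2
5 = 2·2 + 1
2 = 2·1 + 0  (stop)
So 182/17 = [10; 1, 2, 2, 2].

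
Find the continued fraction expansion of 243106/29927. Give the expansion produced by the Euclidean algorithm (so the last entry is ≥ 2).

[8; 8, 9, 15, 13, 2]

243106 = 8*29927 + 3690
29927 = 8*3690 + 407
3690 = 9*407 + 27
407 = 15*27 + 2
27 = 13*2 + 1
2 = 2*1 + 0  (stop)
So 243106/29927 = [8; 8, 9, 15, 13, 2].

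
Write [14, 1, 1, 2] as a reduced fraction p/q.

Fold from the inside: start with 2/1.
  1 + 1/2 = 3/2
  1 + 2/3 = 5/3
  14 + 3/5 = 73/5

73/5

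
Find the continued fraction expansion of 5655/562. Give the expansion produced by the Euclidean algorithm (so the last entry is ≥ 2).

5655 = 10×562 + 35
562 = 16×35 + 2
35 = 17×2 + 1
2 = 2×1 + 0  (stop)
So 5655/562 = [10; 16, 17, 2].

[10; 16, 17, 2]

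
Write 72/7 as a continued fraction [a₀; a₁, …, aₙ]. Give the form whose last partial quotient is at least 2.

72 = 10×7 + 2
7 = 3×2 + 1
2 = 2×1 + 0  (stop)
So 72/7 = [10; 3, 2].

[10; 3, 2]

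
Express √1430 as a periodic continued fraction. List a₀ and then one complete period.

a₀ = ⌊√1430⌋ = 37.
With m₀=0, d₀=1 and mₖ₊₁ = dₖaₖ − mₖ, dₖ₊₁ = (n − mₖ₊₁²)/dₖ, aₖ₊₁ = ⌊(a₀+mₖ₊₁)/dₖ₊₁⌋:
  k=1: m=37, d=61, a=1
  k=2: m=24, d=14, a=4
  k=3: m=32, d=29, a=2
  k=4: m=26, d=26, a=2
  k=5: m=26, d=29, a=2
  k=6: m=32, d=14, a=4
  k=7: m=24, d=61, a=1
  k=8: m=37, d=1, a=74
d=1 and a=2a₀=74 at k=8, so the next step gives (m, d) = (37, 61) again — its k=1 value — and the period has length 8.

[37; 1, 4, 2, 2, 2, 4, 1, 74]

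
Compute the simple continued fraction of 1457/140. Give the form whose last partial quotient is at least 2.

1457 = 10×140 + 57
140 = 2×57 + 26
57 = 2×26 + 5
26 = 5×5 + 1
5 = 5×1 + 0  (stop)
So 1457/140 = [10; 2, 2, 5, 5].

[10; 2, 2, 5, 5]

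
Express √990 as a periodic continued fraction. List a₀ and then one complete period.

a₀ = ⌊√990⌋ = 31.
With m₀=0, d₀=1 and mₖ₊₁ = dₖaₖ − mₖ, dₖ₊₁ = (n − mₖ₊₁²)/dₖ, aₖ₊₁ = ⌊(a₀+mₖ₊₁)/dₖ₊₁⌋:
  k=1: m=31, d=29, a=2
  k=2: m=27, d=9, a=6
  k=3: m=27, d=29, a=2
  k=4: m=31, d=1, a=62
d=1 and a=2a₀=62 at k=4, so the next step gives (m, d) = (31, 29) again — its k=1 value — and the period has length 4.

[31; 2, 6, 2, 62]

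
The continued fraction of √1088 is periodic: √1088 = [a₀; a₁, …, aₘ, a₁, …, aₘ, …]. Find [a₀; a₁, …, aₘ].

a₀ = ⌊√1088⌋ = 32.

[32; 1, 64]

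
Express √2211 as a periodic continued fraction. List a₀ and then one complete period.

[47; 47, 94]

a₀ = ⌊√2211⌋ = 47.
With m₀=0, d₀=1 and mₖ₊₁ = dₖaₖ − mₖ, dₖ₊₁ = (n − mₖ₊₁²)/dₖ, aₖ₊₁ = ⌊(a₀+mₖ₊₁)/dₖ₊₁⌋:
  k=1: m=47, d=2, a=47
  k=2: m=47, d=1, a=94
d=1 and a=2a₀=94 at k=2, so the next step gives (m, d) = (47, 2) again — its k=1 value — and the period has length 2.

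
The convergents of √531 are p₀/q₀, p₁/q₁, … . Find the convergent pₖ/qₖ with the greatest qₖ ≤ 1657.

√531 = [23; 23, 46, …] (period length 2).
Convergents:
  p_0/q_0 = 23/1
  p_1/q_1 = 530/23
  p_2/q_2 = 24403/1059
  p_3/q_3 = 561799/24380
q_2 = 1059 ≤ 1657 < 24380 = q_3, so the answer is 24403/1059.

24403/1059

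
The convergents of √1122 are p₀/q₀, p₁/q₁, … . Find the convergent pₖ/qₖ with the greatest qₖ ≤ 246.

4455/133

√1122 = [33; 2, 66, …] (period length 2).
Convergents:
  p_0/q_0 = 33/1
  p_1/q_1 = 67/2
  p_2/q_2 = 4455/133
  p_3/q_3 = 8977/268
q_2 = 133 ≤ 246 < 268 = q_3, so the answer is 4455/133.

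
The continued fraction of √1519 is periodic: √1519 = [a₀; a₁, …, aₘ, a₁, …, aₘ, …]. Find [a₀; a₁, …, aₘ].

[38; 1, 37, 1, 76]

a₀ = ⌊√1519⌋ = 38.
With m₀=0, d₀=1 and mₖ₊₁ = dₖaₖ − mₖ, dₖ₊₁ = (n − mₖ₊₁²)/dₖ, aₖ₊₁ = ⌊(a₀+mₖ₊₁)/dₖ₊₁⌋:
  k=1: m=38, d=75, a=1
  k=2: m=37, d=2, a=37
  k=3: m=37, d=75, a=1
  k=4: m=38, d=1, a=76
d=1 and a=2a₀=76 at k=4, so the next step gives (m, d) = (38, 75) again — its k=1 value — and the period has length 4.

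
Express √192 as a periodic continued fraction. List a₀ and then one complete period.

[13; 1, 5, 1, 26]

a₀ = ⌊√192⌋ = 13.
With m₀=0, d₀=1 and mₖ₊₁ = dₖaₖ − mₖ, dₖ₊₁ = (n − mₖ₊₁²)/dₖ, aₖ₊₁ = ⌊(a₀+mₖ₊₁)/dₖ₊₁⌋:
  k=1: m=13, d=23, a=1
  k=2: m=10, d=4, a=5
  k=3: m=10, d=23, a=1
  k=4: m=13, d=1, a=26
d=1 and a=2a₀=26 at k=4, so the next step gives (m, d) = (13, 23) again — its k=1 value — and the period has length 4.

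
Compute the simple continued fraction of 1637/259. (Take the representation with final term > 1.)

1637 = 6*259 + 83
259 = 3*83 + 10
83 = 8*10 + 3
10 = 3*3 + 1
3 = 3*1 + 0  (stop)
So 1637/259 = [6; 3, 8, 3, 3].

[6; 3, 8, 3, 3]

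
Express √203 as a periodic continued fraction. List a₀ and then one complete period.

[14; 4, 28]

a₀ = ⌊√203⌋ = 14.
With m₀=0, d₀=1 and mₖ₊₁ = dₖaₖ − mₖ, dₖ₊₁ = (n − mₖ₊₁²)/dₖ, aₖ₊₁ = ⌊(a₀+mₖ₊₁)/dₖ₊₁⌋:
  k=1: m=14, d=7, a=4
  k=2: m=14, d=1, a=28
d=1 and a=2a₀=28 at k=2, so the next step gives (m, d) = (14, 7) again — its k=1 value — and the period has length 2.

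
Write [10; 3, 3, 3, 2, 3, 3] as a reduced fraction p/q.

Fold from the inside: start with 3/1.
  3 + 1/3 = 10/3
  2 + 3/10 = 23/10
  3 + 10/23 = 79/23
  3 + 23/79 = 260/79
  3 + 79/260 = 859/260
  10 + 260/859 = 8850/859

8850/859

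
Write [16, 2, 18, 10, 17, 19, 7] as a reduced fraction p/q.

14095645/854978

Fold from the inside: start with 7/1.
  19 + 1/7 = 134/7
  17 + 7/134 = 2285/134
  10 + 134/2285 = 22984/2285
  18 + 2285/22984 = 415997/22984
  2 + 22984/415997 = 854978/415997
  16 + 415997/854978 = 14095645/854978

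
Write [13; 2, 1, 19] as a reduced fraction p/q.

787/59

Using pₖ = aₖpₖ₋₁ + pₖ₋₂ and qₖ = aₖqₖ₋₁ + qₖ₋₂:
  k=0: a=13, p=13, q=1
  k=1: a=2, p=27, q=2
  k=2: a=1, p=40, q=3
  k=3: a=19, p=787, q=59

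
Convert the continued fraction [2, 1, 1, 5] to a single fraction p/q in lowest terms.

Using pₖ = aₖpₖ₋₁ + pₖ₋₂ and qₖ = aₖqₖ₋₁ + qₖ₋₂:
  k=0: a=2, p=2, q=1
  k=1: a=1, p=3, q=1
  k=2: a=1, p=5, q=2
  k=3: a=5, p=28, q=11

28/11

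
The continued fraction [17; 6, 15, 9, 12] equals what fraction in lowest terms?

Fold from the inside: start with 12/1.
  9 + 1/12 = 109/12
  15 + 12/109 = 1647/109
  6 + 109/1647 = 9991/1647
  17 + 1647/9991 = 171494/9991

171494/9991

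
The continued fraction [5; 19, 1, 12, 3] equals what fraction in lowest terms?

Using pₖ = aₖpₖ₋₁ + pₖ₋₂ and qₖ = aₖqₖ₋₁ + qₖ₋₂:
  k=0: a=5, p=5, q=1
  k=1: a=19, p=96, q=19
  k=2: a=1, p=101, q=20
  k=3: a=12, p=1308, q=259
  k=4: a=3, p=4025, q=797

4025/797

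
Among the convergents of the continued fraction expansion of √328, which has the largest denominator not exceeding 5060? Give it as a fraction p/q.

53137/2934

√328 = [18; 9, 36, …] (period length 2).
Convergents:
  p_0/q_0 = 18/1
  p_1/q_1 = 163/9
  p_2/q_2 = 5886/325
  p_3/q_3 = 53137/2934
  p_4/q_4 = 1918818/105949
q_3 = 2934 ≤ 5060 < 105949 = q_4, so the answer is 53137/2934.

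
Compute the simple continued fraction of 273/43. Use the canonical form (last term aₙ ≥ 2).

[6; 2, 1, 6, 2]

273 = 6·43 + 15
43 = 2·15 + 13
15 = 1·13 + 2
13 = 6·2 + 1
2 = 2·1 + 0  (stop)
So 273/43 = [6; 2, 1, 6, 2].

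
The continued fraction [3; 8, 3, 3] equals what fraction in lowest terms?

Fold from the inside: start with 3/1.
  3 + 1/3 = 10/3
  8 + 3/10 = 83/10
  3 + 10/83 = 259/83

259/83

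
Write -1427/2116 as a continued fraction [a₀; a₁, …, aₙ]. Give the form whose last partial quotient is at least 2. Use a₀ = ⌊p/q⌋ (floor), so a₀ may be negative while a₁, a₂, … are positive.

[-1; 3, 14, 16, 3]

-1427 = -1·2116 + 689
2116 = 3·689 + 49
689 = 14·49 + 3
49 = 16·3 + 1
3 = 3·1 + 0  (stop)
So -1427/2116 = [-1; 3, 14, 16, 3].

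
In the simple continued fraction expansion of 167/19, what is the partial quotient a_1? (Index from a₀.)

1

167 = 8·19 + 15   →  a_0 = 8
19 = 1·15 + 4   →  a_1 = 1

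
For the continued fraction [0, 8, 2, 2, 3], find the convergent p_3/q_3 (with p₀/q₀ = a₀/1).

5/42

Using pₖ = aₖpₖ₋₁ + pₖ₋₂, qₖ = aₖqₖ₋₁ + qₖ₋₂ (with p₋₁=1, p₋₂=0, q₋₁=0, q₋₂=1):
  k=0: a=0, p=0, q=1
  k=1: a=8, p=1, q=8
  k=2: a=2, p=2, q=17
  k=3: a=2, p=5, q=42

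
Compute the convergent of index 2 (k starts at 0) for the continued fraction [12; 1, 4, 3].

64/5

Using pₖ = aₖpₖ₋₁ + pₖ₋₂, qₖ = aₖqₖ₋₁ + qₖ₋₂ (with p₋₁=1, p₋₂=0, q₋₁=0, q₋₂=1):
  k=0: a=12, p=12, q=1
  k=1: a=1, p=13, q=1
  k=2: a=4, p=64, q=5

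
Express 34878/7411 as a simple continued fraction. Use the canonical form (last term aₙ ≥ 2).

[4; 1, 2, 2, 2, 9, 15, 3]

34878 = 4·7411 + 5234
7411 = 1·5234 + 2177
5234 = 2·2177 + 880
2177 = 2·880 + 417
880 = 2·417 + 46
417 = 9·46 + 3
46 = 15·3 + 1
3 = 3·1 + 0  (stop)
So 34878/7411 = [4; 1, 2, 2, 2, 9, 15, 3].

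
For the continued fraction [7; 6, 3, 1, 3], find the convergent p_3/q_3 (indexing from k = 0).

Using pₖ = aₖpₖ₋₁ + pₖ₋₂, qₖ = aₖqₖ₋₁ + qₖ₋₂ (with p₋₁=1, p₋₂=0, q₋₁=0, q₋₂=1):
  k=0: a=7, p=7, q=1
  k=1: a=6, p=43, q=6
  k=2: a=3, p=136, q=19
  k=3: a=1, p=179, q=25

179/25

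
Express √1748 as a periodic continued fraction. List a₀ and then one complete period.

[41; 1, 4, 4, 4, 1, 82]

a₀ = ⌊√1748⌋ = 41.
With m₀=0, d₀=1 and mₖ₊₁ = dₖaₖ − mₖ, dₖ₊₁ = (n − mₖ₊₁²)/dₖ, aₖ₊₁ = ⌊(a₀+mₖ₊₁)/dₖ₊₁⌋:
  k=1: m=41, d=67, a=1
  k=2: m=26, d=16, a=4
  k=3: m=38, d=19, a=4
  k=4: m=38, d=16, a=4
  k=5: m=26, d=67, a=1
  k=6: m=41, d=1, a=82
d=1 and a=2a₀=82 at k=6, so the next step gives (m, d) = (41, 67) again — its k=1 value — and the period has length 6.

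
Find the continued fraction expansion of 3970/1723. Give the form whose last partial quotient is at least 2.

3970 = 2×1723 + 524
1723 = 3×524 + 151
524 = 3×151 + 71
151 = 2×71 + 9
71 = 7×9 + 8
9 = 1×8 + 1
8 = 8×1 + 0  (stop)
So 3970/1723 = [2; 3, 3, 2, 7, 1, 8].

[2; 3, 3, 2, 7, 1, 8]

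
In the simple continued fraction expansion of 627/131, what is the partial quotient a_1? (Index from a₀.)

1

627 = 4·131 + 103   →  a_0 = 4
131 = 1·103 + 28   →  a_1 = 1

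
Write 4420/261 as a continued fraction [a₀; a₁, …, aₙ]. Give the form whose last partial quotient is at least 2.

4420 = 16·261 + 244
261 = 1·244 + 17
244 = 14·17 + 6
17 = 2·6 + 5
6 = 1·5 + 1
5 = 5·1 + 0  (stop)
So 4420/261 = [16; 1, 14, 2, 1, 5].

[16; 1, 14, 2, 1, 5]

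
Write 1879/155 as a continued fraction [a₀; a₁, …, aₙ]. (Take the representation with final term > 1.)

1879 = 12×155 + 19
155 = 8×19 + 3
19 = 6×3 + 1
3 = 3×1 + 0  (stop)
So 1879/155 = [12; 8, 6, 3].

[12; 8, 6, 3]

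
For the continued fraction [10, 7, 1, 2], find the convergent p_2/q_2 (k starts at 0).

Using pₖ = aₖpₖ₋₁ + pₖ₋₂, qₖ = aₖqₖ₋₁ + qₖ₋₂ (with p₋₁=1, p₋₂=0, q₋₁=0, q₋₂=1):
  k=0: a=10, p=10, q=1
  k=1: a=7, p=71, q=7
  k=2: a=1, p=81, q=8

81/8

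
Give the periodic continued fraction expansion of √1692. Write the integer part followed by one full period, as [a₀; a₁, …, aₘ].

[41; 7, 2, 7, 82]

a₀ = ⌊√1692⌋ = 41.
With m₀=0, d₀=1 and mₖ₊₁ = dₖaₖ − mₖ, dₖ₊₁ = (n − mₖ₊₁²)/dₖ, aₖ₊₁ = ⌊(a₀+mₖ₊₁)/dₖ₊₁⌋:
  k=1: m=41, d=11, a=7
  k=2: m=36, d=36, a=2
  k=3: m=36, d=11, a=7
  k=4: m=41, d=1, a=82
d=1 and a=2a₀=82 at k=4, so the next step gives (m, d) = (41, 11) again — its k=1 value — and the period has length 4.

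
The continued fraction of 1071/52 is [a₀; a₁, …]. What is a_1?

1

1071 = 20·52 + 31   →  a_0 = 20
52 = 1·31 + 21   →  a_1 = 1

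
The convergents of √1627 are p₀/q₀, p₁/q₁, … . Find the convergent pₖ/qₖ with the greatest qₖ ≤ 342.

√1627 = [40; 2, 1, 39, 1, 2, 80, …] (period length 6).
Convergents:
  p_0/q_0 = 40/1
  p_1/q_1 = 81/2
  p_2/q_2 = 121/3
  p_3/q_3 = 4800/119
  p_4/q_4 = 4921/122
  p_5/q_5 = 14642/363
q_4 = 122 ≤ 342 < 363 = q_5, so the answer is 4921/122.

4921/122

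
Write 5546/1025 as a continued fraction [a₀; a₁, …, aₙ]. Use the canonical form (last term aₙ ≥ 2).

5546 = 5·1025 + 421
1025 = 2·421 + 183
421 = 2·183 + 55
183 = 3·55 + 18
55 = 3·18 + 1
18 = 18·1 + 0  (stop)
So 5546/1025 = [5; 2, 2, 3, 3, 18].

[5; 2, 2, 3, 3, 18]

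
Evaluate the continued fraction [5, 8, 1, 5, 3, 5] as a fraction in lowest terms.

4566/893

Fold from the inside: start with 5/1.
  3 + 1/5 = 16/5
  5 + 5/16 = 85/16
  1 + 16/85 = 101/85
  8 + 85/101 = 893/101
  5 + 101/893 = 4566/893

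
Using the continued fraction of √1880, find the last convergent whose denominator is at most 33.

√1880 = [43; 2, 1, 3, 1, 2, 86, …] (period length 6).
Convergents:
  p_0/q_0 = 43/1
  p_1/q_1 = 87/2
  p_2/q_2 = 130/3
  p_3/q_3 = 477/11
  p_4/q_4 = 607/14
  p_5/q_5 = 1691/39
q_4 = 14 ≤ 33 < 39 = q_5, so the answer is 607/14.

607/14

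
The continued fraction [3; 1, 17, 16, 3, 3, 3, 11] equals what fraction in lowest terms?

Using pₖ = aₖpₖ₋₁ + pₖ₋₂ and qₖ = aₖqₖ₋₁ + qₖ₋₂:
  k=0: a=3, p=3, q=1
  k=1: a=1, p=4, q=1
  k=2: a=17, p=71, q=18
  k=3: a=16, p=1140, q=289
  k=4: a=3, p=3491, q=885
  k=5: a=3, p=11613, q=2944
  k=6: a=3, p=38330, q=9717
  k=7: a=11, p=433243, q=109831

433243/109831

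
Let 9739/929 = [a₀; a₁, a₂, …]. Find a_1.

9739 = 10·929 + 449   →  a_0 = 10
929 = 2·449 + 31   →  a_1 = 2

2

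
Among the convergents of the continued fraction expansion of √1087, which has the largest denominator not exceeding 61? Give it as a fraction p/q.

1088/33

√1087 = [32; 1, 31, 1, 64, …] (period length 4).
Convergents:
  p_0/q_0 = 32/1
  p_1/q_1 = 33/1
  p_2/q_2 = 1055/32
  p_3/q_3 = 1088/33
  p_4/q_4 = 70687/2144
q_3 = 33 ≤ 61 < 2144 = q_4, so the answer is 1088/33.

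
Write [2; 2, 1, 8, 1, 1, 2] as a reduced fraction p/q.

326/139

Fold from the inside: start with 2/1.
  1 + 1/2 = 3/2
  1 + 2/3 = 5/3
  8 + 3/5 = 43/5
  1 + 5/43 = 48/43
  2 + 43/48 = 139/48
  2 + 48/139 = 326/139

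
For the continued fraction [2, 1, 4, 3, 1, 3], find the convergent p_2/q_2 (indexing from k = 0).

14/5

Using pₖ = aₖpₖ₋₁ + pₖ₋₂, qₖ = aₖqₖ₋₁ + qₖ₋₂ (with p₋₁=1, p₋₂=0, q₋₁=0, q₋₂=1):
  k=0: a=2, p=2, q=1
  k=1: a=1, p=3, q=1
  k=2: a=4, p=14, q=5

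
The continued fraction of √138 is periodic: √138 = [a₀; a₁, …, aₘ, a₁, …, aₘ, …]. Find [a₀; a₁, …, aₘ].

[11; 1, 2, 1, 22]

a₀ = ⌊√138⌋ = 11.
With m₀=0, d₀=1 and mₖ₊₁ = dₖaₖ − mₖ, dₖ₊₁ = (n − mₖ₊₁²)/dₖ, aₖ₊₁ = ⌊(a₀+mₖ₊₁)/dₖ₊₁⌋:
  k=1: m=11, d=17, a=1
  k=2: m=6, d=6, a=2
  k=3: m=6, d=17, a=1
  k=4: m=11, d=1, a=22
d=1 and a=2a₀=22 at k=4, so the next step gives (m, d) = (11, 17) again — its k=1 value — and the period has length 4.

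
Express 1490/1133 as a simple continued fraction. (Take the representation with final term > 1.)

1490 = 1×1133 + 357
1133 = 3×357 + 62
357 = 5×62 + 47
62 = 1×47 + 15
47 = 3×15 + 2
15 = 7×2 + 1
2 = 2×1 + 0  (stop)
So 1490/1133 = [1; 3, 5, 1, 3, 7, 2].

[1; 3, 5, 1, 3, 7, 2]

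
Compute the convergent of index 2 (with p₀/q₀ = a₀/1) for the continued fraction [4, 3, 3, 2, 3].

43/10

Using pₖ = aₖpₖ₋₁ + pₖ₋₂, qₖ = aₖqₖ₋₁ + qₖ₋₂ (with p₋₁=1, p₋₂=0, q₋₁=0, q₋₂=1):
  k=0: a=4, p=4, q=1
  k=1: a=3, p=13, q=3
  k=2: a=3, p=43, q=10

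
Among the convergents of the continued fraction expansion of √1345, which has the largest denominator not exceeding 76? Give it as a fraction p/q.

1577/43

√1345 = [36; 1, 2, 14, 2, 1, 72, …] (period length 6).
Convergents:
  p_0/q_0 = 36/1
  p_1/q_1 = 37/1
  p_2/q_2 = 110/3
  p_3/q_3 = 1577/43
  p_4/q_4 = 3264/89
q_3 = 43 ≤ 76 < 89 = q_4, so the answer is 1577/43.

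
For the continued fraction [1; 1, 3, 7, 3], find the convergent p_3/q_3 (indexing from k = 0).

Using pₖ = aₖpₖ₋₁ + pₖ₋₂, qₖ = aₖqₖ₋₁ + qₖ₋₂ (with p₋₁=1, p₋₂=0, q₋₁=0, q₋₂=1):
  k=0: a=1, p=1, q=1
  k=1: a=1, p=2, q=1
  k=2: a=3, p=7, q=4
  k=3: a=7, p=51, q=29

51/29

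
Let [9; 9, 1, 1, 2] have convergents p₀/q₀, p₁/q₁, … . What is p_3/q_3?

173/19

Using pₖ = aₖpₖ₋₁ + pₖ₋₂, qₖ = aₖqₖ₋₁ + qₖ₋₂ (with p₋₁=1, p₋₂=0, q₋₁=0, q₋₂=1):
  k=0: a=9, p=9, q=1
  k=1: a=9, p=82, q=9
  k=2: a=1, p=91, q=10
  k=3: a=1, p=173, q=19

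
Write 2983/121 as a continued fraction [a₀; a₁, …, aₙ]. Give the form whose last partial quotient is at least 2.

2983 = 24·121 + 79
121 = 1·79 + 42
79 = 1·42 + 37
42 = 1·37 + 5
37 = 7·5 + 2
5 = 2·2 + 1
2 = 2·1 + 0  (stop)
So 2983/121 = [24; 1, 1, 1, 7, 2, 2].

[24; 1, 1, 1, 7, 2, 2]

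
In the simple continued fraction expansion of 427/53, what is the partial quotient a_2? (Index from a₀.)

427 = 8·53 + 3   →  a_0 = 8
53 = 17·3 + 2   →  a_1 = 17
3 = 1·2 + 1   →  a_2 = 1

1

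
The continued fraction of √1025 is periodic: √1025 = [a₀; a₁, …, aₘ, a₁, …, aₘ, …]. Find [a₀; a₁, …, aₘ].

a₀ = ⌊√1025⌋ = 32.

[32; 64]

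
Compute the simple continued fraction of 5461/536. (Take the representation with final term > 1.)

5461 = 10×536 + 101
536 = 5×101 + 31
101 = 3×31 + 8
31 = 3×8 + 7
8 = 1×7 + 1
7 = 7×1 + 0  (stop)
So 5461/536 = [10; 5, 3, 3, 1, 7].

[10; 5, 3, 3, 1, 7]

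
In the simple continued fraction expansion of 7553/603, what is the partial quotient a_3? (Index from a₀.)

9

7553 = 12·603 + 317   →  a_0 = 12
603 = 1·317 + 286   →  a_1 = 1
317 = 1·286 + 31   →  a_2 = 1
286 = 9·31 + 7   →  a_3 = 9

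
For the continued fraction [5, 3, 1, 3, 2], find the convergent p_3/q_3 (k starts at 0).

79/15

Using pₖ = aₖpₖ₋₁ + pₖ₋₂, qₖ = aₖqₖ₋₁ + qₖ₋₂ (with p₋₁=1, p₋₂=0, q₋₁=0, q₋₂=1):
  k=0: a=5, p=5, q=1
  k=1: a=3, p=16, q=3
  k=2: a=1, p=21, q=4
  k=3: a=3, p=79, q=15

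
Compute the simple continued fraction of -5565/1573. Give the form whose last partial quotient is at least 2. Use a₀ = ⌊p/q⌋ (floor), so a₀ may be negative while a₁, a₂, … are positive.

-5565 = -4·1573 + 727
1573 = 2·727 + 119
727 = 6·119 + 13
119 = 9·13 + 2
13 = 6·2 + 1
2 = 2·1 + 0  (stop)
So -5565/1573 = [-4; 2, 6, 9, 6, 2].

[-4; 2, 6, 9, 6, 2]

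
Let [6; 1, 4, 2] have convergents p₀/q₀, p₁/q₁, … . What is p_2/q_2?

34/5

Using pₖ = aₖpₖ₋₁ + pₖ₋₂, qₖ = aₖqₖ₋₁ + qₖ₋₂ (with p₋₁=1, p₋₂=0, q₋₁=0, q₋₂=1):
  k=0: a=6, p=6, q=1
  k=1: a=1, p=7, q=1
  k=2: a=4, p=34, q=5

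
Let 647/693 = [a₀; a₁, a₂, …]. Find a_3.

15

647 = 0·693 + 647   →  a_0 = 0
693 = 1·647 + 46   →  a_1 = 1
647 = 14·46 + 3   →  a_2 = 14
46 = 15·3 + 1   →  a_3 = 15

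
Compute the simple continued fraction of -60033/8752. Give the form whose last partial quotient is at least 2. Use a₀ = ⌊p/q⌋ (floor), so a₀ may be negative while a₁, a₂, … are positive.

[-7; 7, 9, 8, 2, 3, 2]

-60033 = -7·8752 + 1231
8752 = 7·1231 + 135
1231 = 9·135 + 16
135 = 8·16 + 7
16 = 2·7 + 2
7 = 3·2 + 1
2 = 2·1 + 0  (stop)
So -60033/8752 = [-7; 7, 9, 8, 2, 3, 2].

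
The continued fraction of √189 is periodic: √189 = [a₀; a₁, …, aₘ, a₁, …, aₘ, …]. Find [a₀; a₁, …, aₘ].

[13; 1, 2, 1, 26]

a₀ = ⌊√189⌋ = 13.
With m₀=0, d₀=1 and mₖ₊₁ = dₖaₖ − mₖ, dₖ₊₁ = (n − mₖ₊₁²)/dₖ, aₖ₊₁ = ⌊(a₀+mₖ₊₁)/dₖ₊₁⌋:
  k=1: m=13, d=20, a=1
  k=2: m=7, d=7, a=2
  k=3: m=7, d=20, a=1
  k=4: m=13, d=1, a=26
d=1 and a=2a₀=26 at k=4, so the next step gives (m, d) = (13, 20) again — its k=1 value — and the period has length 4.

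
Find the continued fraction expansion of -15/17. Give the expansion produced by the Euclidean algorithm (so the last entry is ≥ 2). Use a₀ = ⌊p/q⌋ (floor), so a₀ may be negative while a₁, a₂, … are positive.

[-1; 8, 2]

-15 = -1×17 + 2
17 = 8×2 + 1
2 = 2×1 + 0  (stop)
So -15/17 = [-1; 8, 2].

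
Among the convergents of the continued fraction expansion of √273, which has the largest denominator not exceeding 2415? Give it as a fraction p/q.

√273 = [16; 1, 1, 10, 1, 1, 32, …] (period length 6).
Convergents:
  p_0/q_0 = 16/1
  p_1/q_1 = 17/1
  p_2/q_2 = 33/2
  p_3/q_3 = 347/21
  p_4/q_4 = 380/23
  p_5/q_5 = 727/44
  p_6/q_6 = 23644/1431
  p_7/q_7 = 24371/1475
  p_8/q_8 = 48015/2906
q_7 = 1475 ≤ 2415 < 2906 = q_8, so the answer is 24371/1475.

24371/1475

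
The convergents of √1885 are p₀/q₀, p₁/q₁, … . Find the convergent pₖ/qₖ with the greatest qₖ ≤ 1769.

√1885 = [43; 2, 2, 2, 86, …] (period length 4).
Convergents:
  p_0/q_0 = 43/1
  p_1/q_1 = 87/2
  p_2/q_2 = 217/5
  p_3/q_3 = 521/12
  p_4/q_4 = 45023/1037
  p_5/q_5 = 90567/2086
q_4 = 1037 ≤ 1769 < 2086 = q_5, so the answer is 45023/1037.

45023/1037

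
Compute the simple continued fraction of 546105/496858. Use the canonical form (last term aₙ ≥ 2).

546105 = 1·496858 + 49247
496858 = 10·49247 + 4388
49247 = 11·4388 + 979
4388 = 4·979 + 472
979 = 2·472 + 35
472 = 13·35 + 17
35 = 2·17 + 1
17 = 17·1 + 0  (stop)
So 546105/496858 = [1; 10, 11, 4, 2, 13, 2, 17].

[1; 10, 11, 4, 2, 13, 2, 17]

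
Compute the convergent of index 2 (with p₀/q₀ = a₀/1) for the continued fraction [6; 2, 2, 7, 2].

32/5

Using pₖ = aₖpₖ₋₁ + pₖ₋₂, qₖ = aₖqₖ₋₁ + qₖ₋₂ (with p₋₁=1, p₋₂=0, q₋₁=0, q₋₂=1):
  k=0: a=6, p=6, q=1
  k=1: a=2, p=13, q=2
  k=2: a=2, p=32, q=5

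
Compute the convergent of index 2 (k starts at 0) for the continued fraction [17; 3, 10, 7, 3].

Using pₖ = aₖpₖ₋₁ + pₖ₋₂, qₖ = aₖqₖ₋₁ + qₖ₋₂ (with p₋₁=1, p₋₂=0, q₋₁=0, q₋₂=1):
  k=0: a=17, p=17, q=1
  k=1: a=3, p=52, q=3
  k=2: a=10, p=537, q=31

537/31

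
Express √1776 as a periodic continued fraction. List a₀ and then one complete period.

a₀ = ⌊√1776⌋ = 42.

[42; 7, 84]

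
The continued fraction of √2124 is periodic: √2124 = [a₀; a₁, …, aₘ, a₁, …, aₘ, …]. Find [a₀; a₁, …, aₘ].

a₀ = ⌊√2124⌋ = 46.
With m₀=0, d₀=1 and mₖ₊₁ = dₖaₖ − mₖ, dₖ₊₁ = (n − mₖ₊₁²)/dₖ, aₖ₊₁ = ⌊(a₀+mₖ₊₁)/dₖ₊₁⌋:
  k=1: m=46, d=8, a=11
  k=2: m=42, d=45, a=1
  k=3: m=3, d=47, a=1
  k=4: m=44, d=4, a=22
  k=5: m=44, d=47, a=1
  k=6: m=3, d=45, a=1
  k=7: m=42, d=8, a=11
  k=8: m=46, d=1, a=92
d=1 and a=2a₀=92 at k=8, so the next step gives (m, d) = (46, 8) again — its k=1 value — and the period has length 8.

[46; 11, 1, 1, 22, 1, 1, 11, 92]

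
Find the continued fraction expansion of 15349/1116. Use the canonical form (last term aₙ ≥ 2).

[13; 1, 3, 17, 5, 3]

15349 = 13·1116 + 841
1116 = 1·841 + 275
841 = 3·275 + 16
275 = 17·16 + 3
16 = 5·3 + 1
3 = 3·1 + 0  (stop)
So 15349/1116 = [13; 1, 3, 17, 5, 3].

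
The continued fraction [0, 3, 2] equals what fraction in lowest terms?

Fold from the inside: start with 2/1.
  3 + 1/2 = 7/2
  0 + 2/7 = 2/7

2/7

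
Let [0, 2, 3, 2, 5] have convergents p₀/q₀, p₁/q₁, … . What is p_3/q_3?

Using pₖ = aₖpₖ₋₁ + pₖ₋₂, qₖ = aₖqₖ₋₁ + qₖ₋₂ (with p₋₁=1, p₋₂=0, q₋₁=0, q₋₂=1):
  k=0: a=0, p=0, q=1
  k=1: a=2, p=1, q=2
  k=2: a=3, p=3, q=7
  k=3: a=2, p=7, q=16

7/16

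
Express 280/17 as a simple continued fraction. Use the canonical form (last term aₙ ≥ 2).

[16; 2, 8]

280 = 16*17 + 8
17 = 2*8 + 1
8 = 8*1 + 0  (stop)
So 280/17 = [16; 2, 8].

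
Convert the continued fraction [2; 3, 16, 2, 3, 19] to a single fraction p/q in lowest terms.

15796/6789

Using pₖ = aₖpₖ₋₁ + pₖ₋₂ and qₖ = aₖqₖ₋₁ + qₖ₋₂:
  k=0: a=2, p=2, q=1
  k=1: a=3, p=7, q=3
  k=2: a=16, p=114, q=49
  k=3: a=2, p=235, q=101
  k=4: a=3, p=819, q=352
  k=5: a=19, p=15796, q=6789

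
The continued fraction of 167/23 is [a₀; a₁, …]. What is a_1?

3

167 = 7·23 + 6   →  a_0 = 7
23 = 3·6 + 5   →  a_1 = 3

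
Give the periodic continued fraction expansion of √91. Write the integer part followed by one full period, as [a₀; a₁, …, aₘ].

a₀ = ⌊√91⌋ = 9.
With m₀=0, d₀=1 and mₖ₊₁ = dₖaₖ − mₖ, dₖ₊₁ = (n − mₖ₊₁²)/dₖ, aₖ₊₁ = ⌊(a₀+mₖ₊₁)/dₖ₊₁⌋:
  k=1: m=9, d=10, a=1
  k=2: m=1, d=9, a=1
  k=3: m=8, d=3, a=5
  k=4: m=7, d=14, a=1
  k=5: m=7, d=3, a=5
  k=6: m=8, d=9, a=1
  k=7: m=1, d=10, a=1
  k=8: m=9, d=1, a=18
d=1 and a=2a₀=18 at k=8, so the next step gives (m, d) = (9, 10) again — its k=1 value — and the period has length 8.

[9; 1, 1, 5, 1, 5, 1, 1, 18]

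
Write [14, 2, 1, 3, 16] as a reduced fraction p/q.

Using pₖ = aₖpₖ₋₁ + pₖ₋₂ and qₖ = aₖqₖ₋₁ + qₖ₋₂:
  k=0: a=14, p=14, q=1
  k=1: a=2, p=29, q=2
  k=2: a=1, p=43, q=3
  k=3: a=3, p=158, q=11
  k=4: a=16, p=2571, q=179

2571/179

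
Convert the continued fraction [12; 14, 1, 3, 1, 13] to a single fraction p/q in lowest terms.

Fold from the inside: start with 13/1.
  1 + 1/13 = 14/13
  3 + 13/14 = 55/14
  1 + 14/55 = 69/55
  14 + 55/69 = 1021/69
  12 + 69/1021 = 12321/1021

12321/1021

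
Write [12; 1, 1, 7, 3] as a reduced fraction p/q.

Using pₖ = aₖpₖ₋₁ + pₖ₋₂ and qₖ = aₖqₖ₋₁ + qₖ₋₂:
  k=0: a=12, p=12, q=1
  k=1: a=1, p=13, q=1
  k=2: a=1, p=25, q=2
  k=3: a=7, p=188, q=15
  k=4: a=3, p=589, q=47

589/47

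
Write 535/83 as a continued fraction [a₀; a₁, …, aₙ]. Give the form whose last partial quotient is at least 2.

535 = 6*83 + 37
83 = 2*37 + 9
37 = 4*9 + 1
9 = 9*1 + 0  (stop)
So 535/83 = [6; 2, 4, 9].

[6; 2, 4, 9]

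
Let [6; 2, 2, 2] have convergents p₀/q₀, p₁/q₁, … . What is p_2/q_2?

32/5

Using pₖ = aₖpₖ₋₁ + pₖ₋₂, qₖ = aₖqₖ₋₁ + qₖ₋₂ (with p₋₁=1, p₋₂=0, q₋₁=0, q₋₂=1):
  k=0: a=6, p=6, q=1
  k=1: a=2, p=13, q=2
  k=2: a=2, p=32, q=5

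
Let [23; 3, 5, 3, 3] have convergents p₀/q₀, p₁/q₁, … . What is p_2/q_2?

Using pₖ = aₖpₖ₋₁ + pₖ₋₂, qₖ = aₖqₖ₋₁ + qₖ₋₂ (with p₋₁=1, p₋₂=0, q₋₁=0, q₋₂=1):
  k=0: a=23, p=23, q=1
  k=1: a=3, p=70, q=3
  k=2: a=5, p=373, q=16

373/16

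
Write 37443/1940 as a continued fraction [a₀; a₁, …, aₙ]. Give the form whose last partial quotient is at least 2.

[19; 3, 3, 19, 10]

37443 = 19·1940 + 583
1940 = 3·583 + 191
583 = 3·191 + 10
191 = 19·10 + 1
10 = 10·1 + 0  (stop)
So 37443/1940 = [19; 3, 3, 19, 10].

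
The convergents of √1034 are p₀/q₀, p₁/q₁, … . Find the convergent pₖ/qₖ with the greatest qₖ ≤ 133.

2476/77

√1034 = [32; 6, 2, 2, 2, 6, 64, …] (period length 6).
Convergents:
  p_0/q_0 = 32/1
  p_1/q_1 = 193/6
  p_2/q_2 = 418/13
  p_3/q_3 = 1029/32
  p_4/q_4 = 2476/77
  p_5/q_5 = 15885/494
q_4 = 77 ≤ 133 < 494 = q_5, so the answer is 2476/77.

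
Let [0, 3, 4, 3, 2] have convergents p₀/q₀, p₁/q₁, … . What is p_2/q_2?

Using pₖ = aₖpₖ₋₁ + pₖ₋₂, qₖ = aₖqₖ₋₁ + qₖ₋₂ (with p₋₁=1, p₋₂=0, q₋₁=0, q₋₂=1):
  k=0: a=0, p=0, q=1
  k=1: a=3, p=1, q=3
  k=2: a=4, p=4, q=13

4/13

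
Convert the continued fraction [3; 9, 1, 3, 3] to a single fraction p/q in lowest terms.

394/127

Using pₖ = aₖpₖ₋₁ + pₖ₋₂ and qₖ = aₖqₖ₋₁ + qₖ₋₂:
  k=0: a=3, p=3, q=1
  k=1: a=9, p=28, q=9
  k=2: a=1, p=31, q=10
  k=3: a=3, p=121, q=39
  k=4: a=3, p=394, q=127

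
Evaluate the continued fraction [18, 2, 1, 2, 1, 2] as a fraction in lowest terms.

Fold from the inside: start with 2/1.
  1 + 1/2 = 3/2
  2 + 2/3 = 8/3
  1 + 3/8 = 11/8
  2 + 8/11 = 30/11
  18 + 11/30 = 551/30

551/30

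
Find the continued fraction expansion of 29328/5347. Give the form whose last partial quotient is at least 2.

[5; 2, 16, 9, 2, 8]

29328 = 5·5347 + 2593
5347 = 2·2593 + 161
2593 = 16·161 + 17
161 = 9·17 + 8
17 = 2·8 + 1
8 = 8·1 + 0  (stop)
So 29328/5347 = [5; 2, 16, 9, 2, 8].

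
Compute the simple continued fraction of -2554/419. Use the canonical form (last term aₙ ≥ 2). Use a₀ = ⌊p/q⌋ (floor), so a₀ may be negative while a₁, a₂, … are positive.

-2554 = -7·419 + 379
419 = 1·379 + 40
379 = 9·40 + 19
40 = 2·19 + 2
19 = 9·2 + 1
2 = 2·1 + 0  (stop)
So -2554/419 = [-7; 1, 9, 2, 9, 2].

[-7; 1, 9, 2, 9, 2]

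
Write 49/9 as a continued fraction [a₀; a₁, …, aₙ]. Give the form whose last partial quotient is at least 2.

49 = 5·9 + 4
9 = 2·4 + 1
4 = 4·1 + 0  (stop)
So 49/9 = [5; 2, 4].

[5; 2, 4]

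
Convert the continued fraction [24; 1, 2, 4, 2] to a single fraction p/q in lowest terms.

Using pₖ = aₖpₖ₋₁ + pₖ₋₂ and qₖ = aₖqₖ₋₁ + qₖ₋₂:
  k=0: a=24, p=24, q=1
  k=1: a=1, p=25, q=1
  k=2: a=2, p=74, q=3
  k=3: a=4, p=321, q=13
  k=4: a=2, p=716, q=29

716/29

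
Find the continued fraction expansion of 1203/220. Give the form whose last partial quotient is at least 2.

[5; 2, 7, 2, 1, 4]

1203 = 5*220 + 103
220 = 2*103 + 14
103 = 7*14 + 5
14 = 2*5 + 4
5 = 1*4 + 1
4 = 4*1 + 0  (stop)
So 1203/220 = [5; 2, 7, 2, 1, 4].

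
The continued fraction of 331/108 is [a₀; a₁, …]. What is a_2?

2

331 = 3·108 + 7   →  a_0 = 3
108 = 15·7 + 3   →  a_1 = 15
7 = 2·3 + 1   →  a_2 = 2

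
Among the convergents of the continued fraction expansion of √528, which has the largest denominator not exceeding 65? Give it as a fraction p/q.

√528 = [22; 1, 44, …] (period length 2).
Convergents:
  p_0/q_0 = 22/1
  p_1/q_1 = 23/1
  p_2/q_2 = 1034/45
  p_3/q_3 = 1057/46
  p_4/q_4 = 47542/2069
q_3 = 46 ≤ 65 < 2069 = q_4, so the answer is 1057/46.

1057/46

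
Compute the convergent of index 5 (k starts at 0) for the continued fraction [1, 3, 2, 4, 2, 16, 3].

Using pₖ = aₖpₖ₋₁ + pₖ₋₂, qₖ = aₖqₖ₋₁ + qₖ₋₂ (with p₋₁=1, p₋₂=0, q₋₁=0, q₋₂=1):
  k=0: a=1, p=1, q=1
  k=1: a=3, p=4, q=3
  k=2: a=2, p=9, q=7
  k=3: a=4, p=40, q=31
  k=4: a=2, p=89, q=69
  k=5: a=16, p=1464, q=1135

1464/1135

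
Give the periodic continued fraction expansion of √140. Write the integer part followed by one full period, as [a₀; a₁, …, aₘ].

a₀ = ⌊√140⌋ = 11.
With m₀=0, d₀=1 and mₖ₊₁ = dₖaₖ − mₖ, dₖ₊₁ = (n − mₖ₊₁²)/dₖ, aₖ₊₁ = ⌊(a₀+mₖ₊₁)/dₖ₊₁⌋:
  k=1: m=11, d=19, a=1
  k=2: m=8, d=4, a=4
  k=3: m=8, d=19, a=1
  k=4: m=11, d=1, a=22
d=1 and a=2a₀=22 at k=4, so the next step gives (m, d) = (11, 19) again — its k=1 value — and the period has length 4.

[11; 1, 4, 1, 22]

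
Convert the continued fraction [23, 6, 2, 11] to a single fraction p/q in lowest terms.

Using pₖ = aₖpₖ₋₁ + pₖ₋₂ and qₖ = aₖqₖ₋₁ + qₖ₋₂:
  k=0: a=23, p=23, q=1
  k=1: a=6, p=139, q=6
  k=2: a=2, p=301, q=13
  k=3: a=11, p=3450, q=149

3450/149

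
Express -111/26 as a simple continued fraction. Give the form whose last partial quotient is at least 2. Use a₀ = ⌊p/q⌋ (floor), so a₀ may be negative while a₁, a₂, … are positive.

[-5; 1, 2, 1, 2, 2]

-111 = -5*26 + 19
26 = 1*19 + 7
19 = 2*7 + 5
7 = 1*5 + 2
5 = 2*2 + 1
2 = 2*1 + 0  (stop)
So -111/26 = [-5; 1, 2, 1, 2, 2].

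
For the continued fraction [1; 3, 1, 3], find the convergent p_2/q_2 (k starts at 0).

Using pₖ = aₖpₖ₋₁ + pₖ₋₂, qₖ = aₖqₖ₋₁ + qₖ₋₂ (with p₋₁=1, p₋₂=0, q₋₁=0, q₋₂=1):
  k=0: a=1, p=1, q=1
  k=1: a=3, p=4, q=3
  k=2: a=1, p=5, q=4

5/4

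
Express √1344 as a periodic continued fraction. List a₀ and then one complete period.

[36; 1, 1, 1, 17, 1, 1, 1, 72]

a₀ = ⌊√1344⌋ = 36.
With m₀=0, d₀=1 and mₖ₊₁ = dₖaₖ − mₖ, dₖ₊₁ = (n − mₖ₊₁²)/dₖ, aₖ₊₁ = ⌊(a₀+mₖ₊₁)/dₖ₊₁⌋:
  k=1: m=36, d=48, a=1
  k=2: m=12, d=25, a=1
  k=3: m=13, d=47, a=1
  k=4: m=34, d=4, a=17
  k=5: m=34, d=47, a=1
  k=6: m=13, d=25, a=1
  k=7: m=12, d=48, a=1
  k=8: m=36, d=1, a=72
d=1 and a=2a₀=72 at k=8, so the next step gives (m, d) = (36, 48) again — its k=1 value — and the period has length 8.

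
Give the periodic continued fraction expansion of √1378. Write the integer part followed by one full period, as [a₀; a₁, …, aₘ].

a₀ = ⌊√1378⌋ = 37.
With m₀=0, d₀=1 and mₖ₊₁ = dₖaₖ − mₖ, dₖ₊₁ = (n − mₖ₊₁²)/dₖ, aₖ₊₁ = ⌊(a₀+mₖ₊₁)/dₖ₊₁⌋:
  k=1: m=37, d=9, a=8
  k=2: m=35, d=17, a=4
  k=3: m=33, d=17, a=4
  k=4: m=35, d=9, a=8
  k=5: m=37, d=1, a=74
d=1 and a=2a₀=74 at k=5, so the next step gives (m, d) = (37, 9) again — its k=1 value — and the period has length 5.

[37; 8, 4, 4, 8, 74]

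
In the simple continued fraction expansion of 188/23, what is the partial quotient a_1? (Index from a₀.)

188 = 8·23 + 4   →  a_0 = 8
23 = 5·4 + 3   →  a_1 = 5

5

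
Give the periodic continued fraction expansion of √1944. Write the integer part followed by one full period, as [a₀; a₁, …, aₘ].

[44; 11, 88]

a₀ = ⌊√1944⌋ = 44.
With m₀=0, d₀=1 and mₖ₊₁ = dₖaₖ − mₖ, dₖ₊₁ = (n − mₖ₊₁²)/dₖ, aₖ₊₁ = ⌊(a₀+mₖ₊₁)/dₖ₊₁⌋:
  k=1: m=44, d=8, a=11
  k=2: m=44, d=1, a=88
d=1 and a=2a₀=88 at k=2, so the next step gives (m, d) = (44, 8) again — its k=1 value — and the period has length 2.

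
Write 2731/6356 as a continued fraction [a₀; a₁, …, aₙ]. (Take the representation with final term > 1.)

[0; 2, 3, 18, 4, 12]

2731 = 0*6356 + 2731
6356 = 2*2731 + 894
2731 = 3*894 + 49
894 = 18*49 + 12
49 = 4*12 + 1
12 = 12*1 + 0  (stop)
So 2731/6356 = [0; 2, 3, 18, 4, 12].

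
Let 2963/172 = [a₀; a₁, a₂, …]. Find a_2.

2963 = 17·172 + 39   →  a_0 = 17
172 = 4·39 + 16   →  a_1 = 4
39 = 2·16 + 7   →  a_2 = 2

2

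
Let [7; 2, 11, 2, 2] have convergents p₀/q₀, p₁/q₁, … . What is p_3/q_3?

359/48

Using pₖ = aₖpₖ₋₁ + pₖ₋₂, qₖ = aₖqₖ₋₁ + qₖ₋₂ (with p₋₁=1, p₋₂=0, q₋₁=0, q₋₂=1):
  k=0: a=7, p=7, q=1
  k=1: a=2, p=15, q=2
  k=2: a=11, p=172, q=23
  k=3: a=2, p=359, q=48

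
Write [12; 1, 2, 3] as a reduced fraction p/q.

Fold from the inside: start with 3/1.
  2 + 1/3 = 7/3
  1 + 3/7 = 10/7
  12 + 7/10 = 127/10

127/10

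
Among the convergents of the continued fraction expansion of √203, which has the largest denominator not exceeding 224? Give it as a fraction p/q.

1610/113

√203 = [14; 4, 28, …] (period length 2).
Convergents:
  p_0/q_0 = 14/1
  p_1/q_1 = 57/4
  p_2/q_2 = 1610/113
  p_3/q_3 = 6497/456
q_2 = 113 ≤ 224 < 456 = q_3, so the answer is 1610/113.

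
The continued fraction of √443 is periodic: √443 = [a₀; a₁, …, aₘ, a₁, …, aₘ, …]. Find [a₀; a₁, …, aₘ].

a₀ = ⌊√443⌋ = 21.

[21; 21, 42]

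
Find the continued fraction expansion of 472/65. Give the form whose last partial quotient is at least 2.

[7; 3, 1, 4, 1, 2]

472 = 7*65 + 17
65 = 3*17 + 14
17 = 1*14 + 3
14 = 4*3 + 2
3 = 1*2 + 1
2 = 2*1 + 0  (stop)
So 472/65 = [7; 3, 1, 4, 1, 2].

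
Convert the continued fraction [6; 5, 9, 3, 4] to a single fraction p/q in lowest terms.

3829/618

Fold from the inside: start with 4/1.
  3 + 1/4 = 13/4
  9 + 4/13 = 121/13
  5 + 13/121 = 618/121
  6 + 121/618 = 3829/618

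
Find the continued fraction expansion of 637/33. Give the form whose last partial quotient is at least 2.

637 = 19*33 + 10
33 = 3*10 + 3
10 = 3*3 + 1
3 = 3*1 + 0  (stop)
So 637/33 = [19; 3, 3, 3].

[19; 3, 3, 3]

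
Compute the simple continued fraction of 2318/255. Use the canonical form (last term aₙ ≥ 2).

2318 = 9*255 + 23
255 = 11*23 + 2
23 = 11*2 + 1
2 = 2*1 + 0  (stop)
So 2318/255 = [9; 11, 11, 2].

[9; 11, 11, 2]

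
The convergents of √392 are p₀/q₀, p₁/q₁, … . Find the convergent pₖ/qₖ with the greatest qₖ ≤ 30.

√392 = [19; 1, 3, 1, 38, …] (period length 4).
Convergents:
  p_0/q_0 = 19/1
  p_1/q_1 = 20/1
  p_2/q_2 = 79/4
  p_3/q_3 = 99/5
  p_4/q_4 = 3841/194
q_3 = 5 ≤ 30 < 194 = q_4, so the answer is 99/5.

99/5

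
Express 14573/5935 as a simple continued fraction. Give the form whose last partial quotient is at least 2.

14573 = 2·5935 + 2703
5935 = 2·2703 + 529
2703 = 5·529 + 58
529 = 9·58 + 7
58 = 8·7 + 2
7 = 3·2 + 1
2 = 2·1 + 0  (stop)
So 14573/5935 = [2; 2, 5, 9, 8, 3, 2].

[2; 2, 5, 9, 8, 3, 2]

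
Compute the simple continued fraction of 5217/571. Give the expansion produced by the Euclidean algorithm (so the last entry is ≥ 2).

5217 = 9*571 + 78
571 = 7*78 + 25
78 = 3*25 + 3
25 = 8*3 + 1
3 = 3*1 + 0  (stop)
So 5217/571 = [9; 7, 3, 8, 3].

[9; 7, 3, 8, 3]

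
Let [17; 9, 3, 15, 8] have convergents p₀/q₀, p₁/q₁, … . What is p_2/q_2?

Using pₖ = aₖpₖ₋₁ + pₖ₋₂, qₖ = aₖqₖ₋₁ + qₖ₋₂ (with p₋₁=1, p₋₂=0, q₋₁=0, q₋₂=1):
  k=0: a=17, p=17, q=1
  k=1: a=9, p=154, q=9
  k=2: a=3, p=479, q=28

479/28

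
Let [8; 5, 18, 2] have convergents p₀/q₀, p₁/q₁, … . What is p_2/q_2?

746/91

Using pₖ = aₖpₖ₋₁ + pₖ₋₂, qₖ = aₖqₖ₋₁ + qₖ₋₂ (with p₋₁=1, p₋₂=0, q₋₁=0, q₋₂=1):
  k=0: a=8, p=8, q=1
  k=1: a=5, p=41, q=5
  k=2: a=18, p=746, q=91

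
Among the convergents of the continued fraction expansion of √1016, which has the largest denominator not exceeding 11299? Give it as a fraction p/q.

√1016 = [31; 1, 6, 1, 62, …] (period length 4).
Convergents:
  p_0/q_0 = 31/1
  p_1/q_1 = 32/1
  p_2/q_2 = 223/7
  p_3/q_3 = 255/8
  p_4/q_4 = 16033/503
  p_5/q_5 = 16288/511
  p_6/q_6 = 113761/3569
  p_7/q_7 = 130049/4080
  p_8/q_8 = 8176799/256529
q_7 = 4080 ≤ 11299 < 256529 = q_8, so the answer is 130049/4080.

130049/4080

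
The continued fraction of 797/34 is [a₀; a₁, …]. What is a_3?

1

797 = 23·34 + 15   →  a_0 = 23
34 = 2·15 + 4   →  a_1 = 2
15 = 3·4 + 3   →  a_2 = 3
4 = 1·3 + 1   →  a_3 = 1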